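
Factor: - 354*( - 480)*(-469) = -79692480 =- 2^6*  3^2*5^1* 7^1  *59^1 * 67^1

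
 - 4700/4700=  - 1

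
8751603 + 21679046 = 30430649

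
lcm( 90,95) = 1710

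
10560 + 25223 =35783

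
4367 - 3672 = 695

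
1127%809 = 318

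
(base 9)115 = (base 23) 43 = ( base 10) 95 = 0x5f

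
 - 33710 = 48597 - 82307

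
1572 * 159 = 249948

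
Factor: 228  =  2^2*3^1 * 19^1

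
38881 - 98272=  - 59391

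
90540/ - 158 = -574 + 76/79 = - 573.04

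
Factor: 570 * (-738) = -2^2*3^3 * 5^1 * 19^1* 41^1 = - 420660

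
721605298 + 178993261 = 900598559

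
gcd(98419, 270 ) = 1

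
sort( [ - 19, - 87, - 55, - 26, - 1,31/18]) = [ - 87, - 55, - 26,  -  19,-1,31/18 ] 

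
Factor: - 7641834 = - 2^1 * 3^1*1273639^1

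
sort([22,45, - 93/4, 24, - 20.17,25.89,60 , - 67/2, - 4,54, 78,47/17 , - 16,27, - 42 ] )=[ - 42,- 67/2, - 93/4, - 20.17, - 16, - 4, 47/17 , 22,24,25.89,27, 45,54,60,78 ]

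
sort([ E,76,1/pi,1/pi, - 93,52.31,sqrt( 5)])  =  [-93, 1/pi,1/pi,sqrt( 5),E,52.31,76 ]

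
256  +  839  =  1095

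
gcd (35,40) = 5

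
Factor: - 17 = -17^1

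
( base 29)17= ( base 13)2A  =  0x24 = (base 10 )36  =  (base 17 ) 22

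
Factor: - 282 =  - 2^1*3^1*47^1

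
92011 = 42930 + 49081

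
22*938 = 20636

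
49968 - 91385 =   -  41417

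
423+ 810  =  1233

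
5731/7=5731/7 =818.71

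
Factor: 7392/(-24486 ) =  -16/53 = - 2^4*53^(-1 ) 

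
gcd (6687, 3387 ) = 3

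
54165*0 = 0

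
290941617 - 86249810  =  204691807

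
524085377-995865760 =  - 471780383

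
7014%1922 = 1248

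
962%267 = 161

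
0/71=0 = 0.00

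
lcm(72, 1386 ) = 5544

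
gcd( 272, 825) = 1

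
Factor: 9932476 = 2^2*2483119^1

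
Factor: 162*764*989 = 2^3*3^4*23^1*43^1*191^1 =122406552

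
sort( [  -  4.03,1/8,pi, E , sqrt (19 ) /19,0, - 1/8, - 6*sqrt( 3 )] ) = [  -  6 * sqrt( 3 ),-4.03, - 1/8,0 , 1/8 , sqrt(19) /19,E,pi ]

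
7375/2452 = 3 + 19/2452  =  3.01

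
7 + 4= 11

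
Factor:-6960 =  - 2^4*3^1*5^1*29^1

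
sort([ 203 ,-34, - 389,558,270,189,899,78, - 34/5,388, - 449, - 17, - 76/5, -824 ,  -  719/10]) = [ - 824,- 449 ,- 389,  -  719/10, - 34, - 17, - 76/5, - 34/5,78, 189, 203,270, 388,558,  899]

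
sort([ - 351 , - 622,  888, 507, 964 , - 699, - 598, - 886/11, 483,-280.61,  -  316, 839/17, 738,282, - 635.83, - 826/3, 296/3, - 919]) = [ - 919, - 699,-635.83, - 622, - 598, - 351, - 316, - 280.61, - 826/3, - 886/11 , 839/17, 296/3, 282, 483, 507,738, 888,964]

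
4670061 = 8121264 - 3451203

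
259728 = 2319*112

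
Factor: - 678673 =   -  41^1 * 16553^1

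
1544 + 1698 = 3242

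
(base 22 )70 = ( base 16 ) 9a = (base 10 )154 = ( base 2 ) 10011010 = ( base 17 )91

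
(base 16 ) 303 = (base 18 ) 26F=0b1100000011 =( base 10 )771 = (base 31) OR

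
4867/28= 173 + 23/28 = 173.82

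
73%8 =1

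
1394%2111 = 1394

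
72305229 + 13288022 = 85593251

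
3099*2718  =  8423082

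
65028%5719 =2119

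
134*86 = 11524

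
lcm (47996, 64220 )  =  4559620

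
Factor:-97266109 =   -  839^1 * 115931^1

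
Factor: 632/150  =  316/75 = 2^2*3^( - 1 )*5^( - 2)*79^1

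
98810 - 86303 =12507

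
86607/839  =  103 + 190/839 = 103.23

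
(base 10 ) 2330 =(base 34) 20I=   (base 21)55k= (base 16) 91A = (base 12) 1422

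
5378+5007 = 10385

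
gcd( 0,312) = 312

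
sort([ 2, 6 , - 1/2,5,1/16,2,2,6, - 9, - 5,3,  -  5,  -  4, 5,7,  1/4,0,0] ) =[-9, - 5, - 5, - 4, - 1/2,0, 0,1/16 , 1/4,2,2,2, 3, 5,5, 6, 6,7 ]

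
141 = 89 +52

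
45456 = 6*7576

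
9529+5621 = 15150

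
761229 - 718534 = 42695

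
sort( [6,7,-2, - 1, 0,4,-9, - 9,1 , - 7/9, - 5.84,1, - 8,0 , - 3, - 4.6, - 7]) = [-9, - 9,-8, - 7, - 5.84,  -  4.6, - 3, - 2,-1, - 7/9,0,0, 1, 1,4,6,7]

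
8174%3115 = 1944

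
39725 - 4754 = 34971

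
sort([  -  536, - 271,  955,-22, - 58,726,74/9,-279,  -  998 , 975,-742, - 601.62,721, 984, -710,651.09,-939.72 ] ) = [-998, - 939.72, - 742, - 710,- 601.62,-536, -279,-271, - 58, - 22,74/9 , 651.09, 721, 726,955, 975, 984] 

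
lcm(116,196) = 5684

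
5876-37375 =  - 31499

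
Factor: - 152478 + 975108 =822630 = 2^1*3^1*5^1 *17^1*1613^1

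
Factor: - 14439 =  - 3^1* 4813^1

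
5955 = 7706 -1751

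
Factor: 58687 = 58687^1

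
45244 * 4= 180976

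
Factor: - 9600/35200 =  - 3/11 = -3^1*11^( - 1) 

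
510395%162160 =23915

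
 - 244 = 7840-8084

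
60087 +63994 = 124081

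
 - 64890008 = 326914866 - 391804874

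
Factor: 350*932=326200 =2^3*  5^2*7^1 * 233^1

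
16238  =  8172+8066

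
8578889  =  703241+7875648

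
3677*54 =198558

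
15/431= 15/431 =0.03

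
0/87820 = 0 = 0.00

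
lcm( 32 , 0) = 0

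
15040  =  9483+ 5557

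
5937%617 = 384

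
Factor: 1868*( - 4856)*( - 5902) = 2^6*13^1*227^1*467^1*607^1= 53537089216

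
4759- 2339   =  2420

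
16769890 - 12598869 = 4171021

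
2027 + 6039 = 8066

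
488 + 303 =791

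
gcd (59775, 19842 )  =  3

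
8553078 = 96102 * 89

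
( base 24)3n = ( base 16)5F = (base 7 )164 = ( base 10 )95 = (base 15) 65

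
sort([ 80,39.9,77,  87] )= [ 39.9, 77, 80,87 ] 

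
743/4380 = 743/4380 = 0.17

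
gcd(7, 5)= 1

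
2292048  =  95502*24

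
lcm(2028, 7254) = 188604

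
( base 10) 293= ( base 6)1205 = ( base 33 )8t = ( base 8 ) 445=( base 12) 205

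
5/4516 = 5/4516 = 0.00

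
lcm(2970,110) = 2970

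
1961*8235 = 16148835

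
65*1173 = 76245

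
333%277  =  56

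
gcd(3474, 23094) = 18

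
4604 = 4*1151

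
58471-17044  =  41427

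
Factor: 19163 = 19163^1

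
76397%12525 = 1247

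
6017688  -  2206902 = 3810786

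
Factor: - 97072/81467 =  - 2^4*41^( - 1 )*1987^( -1 )*6067^1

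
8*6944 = 55552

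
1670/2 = 835 = 835.00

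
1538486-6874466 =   -  5335980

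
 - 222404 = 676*( - 329)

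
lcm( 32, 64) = 64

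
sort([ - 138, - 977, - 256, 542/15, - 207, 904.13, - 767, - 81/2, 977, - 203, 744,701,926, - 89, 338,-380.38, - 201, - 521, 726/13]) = [-977,-767, - 521, - 380.38,- 256, - 207, - 203, - 201,-138,-89, - 81/2, 542/15, 726/13, 338, 701, 744,904.13,926, 977] 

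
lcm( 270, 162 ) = 810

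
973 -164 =809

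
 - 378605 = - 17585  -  361020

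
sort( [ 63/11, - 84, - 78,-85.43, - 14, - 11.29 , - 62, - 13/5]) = [  -  85.43,-84,- 78, - 62,-14, - 11.29, - 13/5, 63/11 ]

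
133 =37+96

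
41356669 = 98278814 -56922145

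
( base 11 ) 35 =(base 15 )28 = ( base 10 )38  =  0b100110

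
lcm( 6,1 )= 6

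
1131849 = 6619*171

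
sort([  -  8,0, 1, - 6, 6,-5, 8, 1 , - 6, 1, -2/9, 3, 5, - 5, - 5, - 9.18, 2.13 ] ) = [-9.18,-8, - 6,-6,-5, - 5  , - 5,-2/9,0,1,  1,1, 2.13, 3, 5, 6,  8]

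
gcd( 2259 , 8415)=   9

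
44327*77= 3413179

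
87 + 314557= 314644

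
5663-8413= -2750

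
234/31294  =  117/15647 = 0.01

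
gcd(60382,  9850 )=2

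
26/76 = 13/38  =  0.34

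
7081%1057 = 739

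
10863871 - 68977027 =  - 58113156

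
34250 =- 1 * ( - 34250 )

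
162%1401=162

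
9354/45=207 + 13/15 =207.87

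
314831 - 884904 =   -  570073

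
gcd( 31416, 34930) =14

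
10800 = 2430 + 8370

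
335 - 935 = - 600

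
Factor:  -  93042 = -2^1*3^3*1723^1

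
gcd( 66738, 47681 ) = 1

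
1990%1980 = 10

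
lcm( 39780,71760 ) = 3659760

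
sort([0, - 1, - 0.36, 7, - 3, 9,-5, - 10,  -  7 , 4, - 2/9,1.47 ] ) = [  -  10,  -  7,  -  5 , - 3,-1, - 0.36 , - 2/9, 0, 1.47, 4, 7,9]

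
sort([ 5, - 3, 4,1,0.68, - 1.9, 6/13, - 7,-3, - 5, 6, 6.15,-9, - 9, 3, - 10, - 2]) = [-10, - 9, - 9, - 7, -5, - 3, - 3, - 2,-1.9 , 6/13, 0.68, 1, 3, 4,5,  6 , 6.15] 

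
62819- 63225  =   - 406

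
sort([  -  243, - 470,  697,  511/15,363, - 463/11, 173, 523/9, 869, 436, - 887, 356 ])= [ - 887,-470,  -  243, - 463/11,511/15, 523/9, 173,356, 363, 436, 697, 869 ]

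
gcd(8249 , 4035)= 1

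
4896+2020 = 6916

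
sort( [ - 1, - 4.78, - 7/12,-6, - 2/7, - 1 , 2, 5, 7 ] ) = [-6,  -  4.78,-1 , - 1,-7/12, - 2/7,2 , 5,7 ] 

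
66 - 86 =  - 20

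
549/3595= 549/3595 = 0.15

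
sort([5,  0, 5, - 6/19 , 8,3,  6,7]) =[ -6/19, 0, 3 , 5, 5,6 , 7, 8 ]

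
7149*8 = 57192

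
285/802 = 285/802 = 0.36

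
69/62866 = 69/62866 = 0.00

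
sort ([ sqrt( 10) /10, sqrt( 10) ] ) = [sqrt( 10)/10,sqrt( 10)] 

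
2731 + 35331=38062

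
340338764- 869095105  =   - 528756341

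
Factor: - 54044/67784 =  -2^(- 1)*37^(- 1)*59^1 = -59/74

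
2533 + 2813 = 5346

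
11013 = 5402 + 5611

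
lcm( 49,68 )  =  3332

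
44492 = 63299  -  18807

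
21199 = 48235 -27036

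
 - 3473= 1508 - 4981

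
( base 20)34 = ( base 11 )59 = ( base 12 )54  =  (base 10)64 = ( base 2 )1000000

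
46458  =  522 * 89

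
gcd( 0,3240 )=3240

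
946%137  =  124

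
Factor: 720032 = 2^5*  22501^1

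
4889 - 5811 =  - 922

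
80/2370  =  8/237=0.03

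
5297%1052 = 37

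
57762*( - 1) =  - 57762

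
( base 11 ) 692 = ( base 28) 11F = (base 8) 1473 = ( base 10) 827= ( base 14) 431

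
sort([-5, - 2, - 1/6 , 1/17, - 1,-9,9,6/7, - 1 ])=[ - 9,-5,-2,  -  1, - 1, - 1/6 , 1/17, 6/7,9]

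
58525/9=6502+7/9=6502.78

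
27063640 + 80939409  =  108003049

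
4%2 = 0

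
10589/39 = 271 + 20/39  =  271.51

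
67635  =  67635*1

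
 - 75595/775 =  - 98  +  71/155 = - 97.54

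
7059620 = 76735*92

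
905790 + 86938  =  992728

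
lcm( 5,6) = 30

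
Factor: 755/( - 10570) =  - 1/14 = - 2^( - 1 )*7^ ( - 1 ) 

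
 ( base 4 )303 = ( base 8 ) 63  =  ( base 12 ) 43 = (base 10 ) 51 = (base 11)47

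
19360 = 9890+9470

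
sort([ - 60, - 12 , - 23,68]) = [ - 60,-23, - 12,68] 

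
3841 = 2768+1073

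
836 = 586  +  250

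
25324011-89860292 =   -  64536281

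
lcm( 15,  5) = 15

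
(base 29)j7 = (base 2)1000101110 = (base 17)1fe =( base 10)558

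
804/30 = 134/5 = 26.80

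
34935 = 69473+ - 34538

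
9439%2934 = 637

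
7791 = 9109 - 1318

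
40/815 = 8/163 = 0.05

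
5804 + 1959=7763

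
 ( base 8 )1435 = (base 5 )11142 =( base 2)1100011101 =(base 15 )382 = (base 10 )797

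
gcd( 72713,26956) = 1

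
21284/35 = 21284/35= 608.11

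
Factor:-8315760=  - 2^4 * 3^1*5^1*34649^1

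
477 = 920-443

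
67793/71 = 954 +59/71 = 954.83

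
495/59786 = 495/59786  =  0.01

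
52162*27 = 1408374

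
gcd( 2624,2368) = 64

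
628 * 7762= 4874536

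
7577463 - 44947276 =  - 37369813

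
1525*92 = 140300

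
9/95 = 9/95 = 0.09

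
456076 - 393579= 62497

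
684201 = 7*97743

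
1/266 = 1/266 = 0.00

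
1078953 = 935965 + 142988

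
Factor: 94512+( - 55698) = 2^1*3^1 * 6469^1 =38814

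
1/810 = 1/810  =  0.00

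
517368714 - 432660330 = 84708384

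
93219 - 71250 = 21969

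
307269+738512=1045781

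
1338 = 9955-8617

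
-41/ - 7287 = 41/7287 = 0.01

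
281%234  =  47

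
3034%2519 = 515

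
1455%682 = 91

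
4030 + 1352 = 5382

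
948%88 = 68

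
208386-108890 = 99496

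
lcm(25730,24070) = 746170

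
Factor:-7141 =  - 37^1*193^1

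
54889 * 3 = 164667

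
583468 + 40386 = 623854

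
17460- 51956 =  - 34496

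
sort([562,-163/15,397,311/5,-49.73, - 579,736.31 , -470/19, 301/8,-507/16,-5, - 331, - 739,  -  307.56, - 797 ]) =[ - 797 ,-739, - 579,-331,-307.56, - 49.73 ,-507/16, - 470/19,-163/15,-5 , 301/8,311/5,397,562,736.31 ] 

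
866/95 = 9+11/95 =9.12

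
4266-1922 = 2344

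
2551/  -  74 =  - 35 + 39/74 = -34.47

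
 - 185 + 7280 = 7095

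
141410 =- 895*(- 158) 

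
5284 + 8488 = 13772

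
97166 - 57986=39180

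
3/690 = 1/230 = 0.00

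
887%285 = 32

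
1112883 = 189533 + 923350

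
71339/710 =71339/710 =100.48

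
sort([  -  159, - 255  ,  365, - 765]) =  [-765, - 255, - 159,365]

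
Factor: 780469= 780469^1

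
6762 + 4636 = 11398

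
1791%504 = 279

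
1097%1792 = 1097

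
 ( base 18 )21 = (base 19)1i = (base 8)45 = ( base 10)37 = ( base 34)13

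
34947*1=34947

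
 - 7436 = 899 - 8335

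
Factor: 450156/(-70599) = -644/101 = -2^2 * 7^1*23^1 * 101^( - 1 )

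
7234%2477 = 2280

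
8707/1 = 8707 =8707.00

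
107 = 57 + 50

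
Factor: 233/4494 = 2^ ( - 1)* 3^( - 1)*7^( - 1)*107^( - 1)*233^1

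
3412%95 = 87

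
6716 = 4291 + 2425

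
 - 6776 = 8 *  ( - 847)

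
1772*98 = 173656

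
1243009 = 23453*53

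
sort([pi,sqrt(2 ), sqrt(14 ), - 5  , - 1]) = [ -5,-1,sqrt(2 ),pi,sqrt(14) ]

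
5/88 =5/88= 0.06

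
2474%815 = 29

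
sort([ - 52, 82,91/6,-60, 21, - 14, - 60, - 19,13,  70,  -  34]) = [ - 60,-60, - 52, - 34, - 19, - 14, 13, 91/6,21  ,  70,  82]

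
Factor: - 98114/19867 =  - 2^1*  19867^( - 1) * 49057^1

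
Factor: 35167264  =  2^5*11^1*99907^1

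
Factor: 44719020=2^2*3^3*5^1 * 82813^1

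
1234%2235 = 1234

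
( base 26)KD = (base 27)JK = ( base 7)1361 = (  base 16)215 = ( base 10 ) 533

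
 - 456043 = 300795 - 756838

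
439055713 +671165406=1110221119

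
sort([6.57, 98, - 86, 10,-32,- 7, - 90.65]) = [ - 90.65 , - 86, - 32, - 7 , 6.57, 10, 98]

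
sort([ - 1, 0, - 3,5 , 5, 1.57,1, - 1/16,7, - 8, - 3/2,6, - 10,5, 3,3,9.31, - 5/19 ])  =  [  -  10, - 8, - 3, - 3/2 , - 1, - 5/19, - 1/16,0 , 1,1.57,  3,3,5,5,5,6,7,9.31]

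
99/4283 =99/4283=0.02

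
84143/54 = 1558  +  11/54=   1558.20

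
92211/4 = 92211/4 = 23052.75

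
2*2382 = 4764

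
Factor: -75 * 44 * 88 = -290400 = - 2^5*3^1*5^2*11^2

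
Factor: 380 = 2^2*5^1* 19^1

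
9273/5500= 843/500 = 1.69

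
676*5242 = 3543592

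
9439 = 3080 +6359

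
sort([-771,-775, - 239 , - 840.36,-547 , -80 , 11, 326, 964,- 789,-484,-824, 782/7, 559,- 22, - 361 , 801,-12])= [- 840.36, - 824,-789, - 775, - 771, -547,  -  484, - 361, - 239, - 80,-22, - 12, 11,  782/7, 326, 559,801, 964]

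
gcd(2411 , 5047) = 1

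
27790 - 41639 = - 13849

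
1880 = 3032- 1152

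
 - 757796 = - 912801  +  155005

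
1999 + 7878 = 9877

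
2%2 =0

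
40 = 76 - 36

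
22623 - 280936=  -  258313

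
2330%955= 420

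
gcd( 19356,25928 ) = 4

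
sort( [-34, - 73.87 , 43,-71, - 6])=[ - 73.87, - 71, - 34,  -  6 , 43]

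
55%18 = 1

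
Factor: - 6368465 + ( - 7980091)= - 14348556 = - 2^2*3^3 *132857^1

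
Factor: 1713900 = 2^2*3^1 * 5^2* 29^1*197^1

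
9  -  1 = 8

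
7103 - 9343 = - 2240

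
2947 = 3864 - 917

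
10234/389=26 + 120/389=26.31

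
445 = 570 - 125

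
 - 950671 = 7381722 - 8332393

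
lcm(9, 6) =18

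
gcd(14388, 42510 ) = 654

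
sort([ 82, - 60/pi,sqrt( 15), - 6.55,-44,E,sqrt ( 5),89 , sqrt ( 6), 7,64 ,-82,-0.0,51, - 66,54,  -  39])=[ - 82,-66, - 44 ,  -  39,  -  60/pi,-6.55, - 0.0,sqrt( 5),sqrt(6), E, sqrt(15 ),7,51,54,64, 82, 89 ] 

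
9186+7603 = 16789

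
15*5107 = 76605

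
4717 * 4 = 18868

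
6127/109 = 56 + 23/109 = 56.21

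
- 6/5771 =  - 1+5765/5771= - 0.00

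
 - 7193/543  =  -14 + 409/543 =-13.25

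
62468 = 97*644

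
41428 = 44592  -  3164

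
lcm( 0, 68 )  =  0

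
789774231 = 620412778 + 169361453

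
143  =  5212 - 5069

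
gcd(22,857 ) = 1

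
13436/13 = 13436/13= 1033.54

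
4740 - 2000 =2740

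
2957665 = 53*55805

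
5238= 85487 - 80249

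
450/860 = 45/86 = 0.52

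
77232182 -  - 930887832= 1008120014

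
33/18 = 1 + 5/6 = 1.83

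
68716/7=68716/7  =  9816.57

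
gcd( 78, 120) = 6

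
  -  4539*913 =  -4144107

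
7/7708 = 7/7708 = 0.00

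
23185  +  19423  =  42608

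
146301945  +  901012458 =1047314403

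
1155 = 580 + 575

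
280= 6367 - 6087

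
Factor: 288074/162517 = 2^1*144037^1*  162517^( - 1)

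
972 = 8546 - 7574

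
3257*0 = 0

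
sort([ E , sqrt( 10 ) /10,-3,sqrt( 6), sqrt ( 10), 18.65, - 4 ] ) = [ - 4, - 3,sqrt ( 10)/10,sqrt(6),E, sqrt( 10), 18.65 ]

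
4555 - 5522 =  - 967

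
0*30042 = 0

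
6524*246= 1604904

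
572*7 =4004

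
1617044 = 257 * 6292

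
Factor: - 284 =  - 2^2*71^1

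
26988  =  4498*6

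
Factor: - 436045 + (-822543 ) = - 2^2*59^1*5333^1 =-  1258588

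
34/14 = 2 + 3/7 = 2.43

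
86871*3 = 260613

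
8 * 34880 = 279040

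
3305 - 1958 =1347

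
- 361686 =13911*(- 26 )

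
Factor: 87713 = 239^1*367^1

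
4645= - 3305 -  - 7950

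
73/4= 73/4 = 18.25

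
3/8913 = 1/2971 =0.00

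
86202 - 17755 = 68447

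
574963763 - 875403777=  - 300440014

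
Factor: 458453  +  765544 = 1223997 = 3^1*37^1 * 11027^1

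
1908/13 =146 + 10/13 = 146.77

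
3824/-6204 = -956/1551 = - 0.62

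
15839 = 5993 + 9846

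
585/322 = 1 + 263/322 = 1.82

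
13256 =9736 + 3520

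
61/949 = 61/949 = 0.06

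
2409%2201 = 208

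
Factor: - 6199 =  - 6199^1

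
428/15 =28  +  8/15  =  28.53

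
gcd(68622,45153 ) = 3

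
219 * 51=11169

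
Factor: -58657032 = -2^3*3^2*7^1*181^1* 643^1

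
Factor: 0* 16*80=0 = 0^1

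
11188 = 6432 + 4756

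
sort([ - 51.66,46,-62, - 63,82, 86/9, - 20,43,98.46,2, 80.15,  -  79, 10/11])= [ - 79, - 63, - 62,  -  51.66, - 20, 10/11,2, 86/9, 43 , 46, 80.15,82 , 98.46] 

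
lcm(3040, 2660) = 21280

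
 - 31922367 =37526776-69449143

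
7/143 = 7/143  =  0.05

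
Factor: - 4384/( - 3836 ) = 2^3*7^(-1) = 8/7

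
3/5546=3/5546= 0.00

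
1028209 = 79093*13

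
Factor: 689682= 2^1*3^1*7^1*16421^1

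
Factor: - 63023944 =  - 2^3*7877993^1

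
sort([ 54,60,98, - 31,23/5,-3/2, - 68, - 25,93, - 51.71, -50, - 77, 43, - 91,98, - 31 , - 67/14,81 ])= [ - 91,-77, - 68, - 51.71, - 50,-31,  -  31, - 25,  -  67/14, - 3/2,23/5,  43,54, 60,81,93,  98, 98]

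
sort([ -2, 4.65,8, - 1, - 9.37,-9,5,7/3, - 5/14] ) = [ - 9.37,- 9,-2,-1, - 5/14,7/3,4.65,5, 8] 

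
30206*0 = 0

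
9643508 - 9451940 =191568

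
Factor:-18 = -2^1*3^2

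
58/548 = 29/274 = 0.11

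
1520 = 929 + 591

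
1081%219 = 205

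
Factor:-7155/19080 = -3/8=- 2^(-3)*3^1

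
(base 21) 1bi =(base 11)578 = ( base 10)690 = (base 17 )26a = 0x2B2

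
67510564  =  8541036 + 58969528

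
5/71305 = 1/14261 = 0.00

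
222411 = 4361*51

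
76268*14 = 1067752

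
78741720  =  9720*8101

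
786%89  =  74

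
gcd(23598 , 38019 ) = 1311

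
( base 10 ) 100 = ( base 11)91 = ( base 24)44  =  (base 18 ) 5a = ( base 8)144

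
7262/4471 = 7262/4471 = 1.62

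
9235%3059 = 58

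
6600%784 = 328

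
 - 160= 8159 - 8319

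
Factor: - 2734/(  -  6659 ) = 2^1*1367^1*6659^(- 1 ) 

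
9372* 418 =3917496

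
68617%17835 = 15112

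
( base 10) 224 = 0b11100000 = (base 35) 6E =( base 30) 7e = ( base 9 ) 268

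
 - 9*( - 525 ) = 4725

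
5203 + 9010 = 14213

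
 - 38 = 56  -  94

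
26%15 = 11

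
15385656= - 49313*(  -  312 ) 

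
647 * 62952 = 40729944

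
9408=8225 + 1183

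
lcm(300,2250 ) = 4500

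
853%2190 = 853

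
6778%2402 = 1974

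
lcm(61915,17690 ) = 123830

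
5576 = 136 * 41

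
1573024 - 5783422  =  -4210398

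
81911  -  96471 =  - 14560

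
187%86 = 15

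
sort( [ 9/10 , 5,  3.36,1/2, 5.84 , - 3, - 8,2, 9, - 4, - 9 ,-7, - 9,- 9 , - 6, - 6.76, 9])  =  [  -  9, - 9 , - 9, - 8, - 7, - 6.76, - 6,  -  4, - 3,1/2 , 9/10,2, 3.36 , 5,5.84, 9 , 9] 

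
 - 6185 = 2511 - 8696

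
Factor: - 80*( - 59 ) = 4720 = 2^4*5^1 * 59^1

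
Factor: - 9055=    - 5^1*1811^1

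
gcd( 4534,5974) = 2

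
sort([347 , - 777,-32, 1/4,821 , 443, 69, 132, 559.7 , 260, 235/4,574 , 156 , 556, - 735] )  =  [ - 777, -735,-32, 1/4, 235/4, 69,132, 156, 260,347, 443,556,  559.7,574, 821]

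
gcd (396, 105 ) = 3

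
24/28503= 8/9501 = 0.00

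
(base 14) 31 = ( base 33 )1A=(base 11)3A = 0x2B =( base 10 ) 43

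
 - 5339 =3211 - 8550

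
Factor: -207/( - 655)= 3^2 * 5^( - 1 )*23^1 *131^( - 1)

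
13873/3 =13873/3 = 4624.33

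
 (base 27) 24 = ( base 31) 1R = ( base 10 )58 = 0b111010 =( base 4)322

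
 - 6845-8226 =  - 15071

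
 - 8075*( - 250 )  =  2018750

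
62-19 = 43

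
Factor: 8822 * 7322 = 64594684 =2^2 * 7^1*11^1*401^1*523^1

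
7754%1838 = 402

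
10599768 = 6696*1583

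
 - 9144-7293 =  - 16437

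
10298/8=1287+1/4 = 1287.25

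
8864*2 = 17728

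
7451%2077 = 1220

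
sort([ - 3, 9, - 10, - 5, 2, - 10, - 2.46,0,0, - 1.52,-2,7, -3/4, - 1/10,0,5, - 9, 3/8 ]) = [ - 10, - 10, - 9, - 5 , - 3, - 2.46, - 2, - 1.52, - 3/4, - 1/10,0, 0,0, 3/8 , 2,5, 7, 9]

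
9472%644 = 456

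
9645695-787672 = 8858023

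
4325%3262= 1063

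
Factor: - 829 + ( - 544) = - 1373= - 1373^1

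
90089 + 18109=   108198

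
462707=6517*71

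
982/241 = 982/241= 4.07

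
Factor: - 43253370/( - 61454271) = 14417790/20484757 = 2^1*3^1*5^1*31^1*37^1*173^ ( - 1)  *419^1*118409^( - 1)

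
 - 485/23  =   - 485/23 = - 21.09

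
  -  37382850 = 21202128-58584978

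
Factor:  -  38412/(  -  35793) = 2^2*11^1 * 41^( - 1 ) = 44/41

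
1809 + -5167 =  - 3358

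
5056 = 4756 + 300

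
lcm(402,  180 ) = 12060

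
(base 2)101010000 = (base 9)413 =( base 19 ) hd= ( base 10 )336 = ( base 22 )f6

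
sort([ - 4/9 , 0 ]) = [ - 4/9,0]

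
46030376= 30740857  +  15289519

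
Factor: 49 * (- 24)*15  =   -17640 =- 2^3*3^2*5^1*7^2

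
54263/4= 54263/4 = 13565.75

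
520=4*130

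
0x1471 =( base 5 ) 131413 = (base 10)5233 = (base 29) 66d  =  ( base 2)1010001110001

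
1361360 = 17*80080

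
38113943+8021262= 46135205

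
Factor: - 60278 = - 2^1 * 30139^1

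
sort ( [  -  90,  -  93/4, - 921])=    [ - 921, - 90,- 93/4 ] 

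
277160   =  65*4264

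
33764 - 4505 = 29259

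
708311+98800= 807111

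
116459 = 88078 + 28381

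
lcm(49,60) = 2940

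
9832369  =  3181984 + 6650385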